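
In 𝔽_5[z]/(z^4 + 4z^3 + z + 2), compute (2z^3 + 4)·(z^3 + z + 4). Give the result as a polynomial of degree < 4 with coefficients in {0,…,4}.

4z^3 + 4z^2 + z + 3

Multiply in 𝔽_5[z]: (2z^3 + 4)·(z^3 + z + 4) = 2z^6 + 2z^4 + 2z^3 + 4z + 1.
Reduce using z^4 ≡ z^3 + 4z + 3 (mod z^4 + 4z^3 + z + 2).
Reduced: 4z^3 + 4z^2 + z + 3.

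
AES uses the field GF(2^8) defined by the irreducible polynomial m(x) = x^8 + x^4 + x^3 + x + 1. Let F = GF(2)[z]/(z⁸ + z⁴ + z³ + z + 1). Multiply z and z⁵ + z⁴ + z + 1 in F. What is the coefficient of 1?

Multiply in GF(2)[z]: (z)·(z⁵ + z⁴ + z + 1) = z⁶ + z⁵ + z² + z.
Reduced: z⁶ + z⁵ + z² + z.

0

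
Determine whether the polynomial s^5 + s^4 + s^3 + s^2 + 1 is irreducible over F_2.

Write P(s) = s^5 + s^4 + s^3 + s^2 + 1.
Check for roots in F_2: P(0) = 1; P(1) = 1.
No roots, so no linear factors.
Monic irreducibles of degree 2 over GF(2): s^2 + s + 1.
None of them divide P (all give nonzero remainder).
No irreducible factor of degree ≤ 2 exists, so P is irreducible over GF(2).

Yes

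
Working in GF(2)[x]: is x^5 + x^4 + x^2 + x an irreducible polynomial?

Write f(x) = x^5 + x^4 + x^2 + x.
Check for roots in GF(2): f(0) = 0 → root; f(1) = 0 → root.
f(0) = 0, so (x) divides f(x); f is reducible.

No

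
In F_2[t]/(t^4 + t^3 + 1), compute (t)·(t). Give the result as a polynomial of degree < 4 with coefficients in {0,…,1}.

t^2

Multiply in F_2[t]: (t)·(t) = t^2.
Reduced: t^2.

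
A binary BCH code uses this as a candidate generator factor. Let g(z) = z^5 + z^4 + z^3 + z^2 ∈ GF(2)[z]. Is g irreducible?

No

Check for roots in GF(2): g(0) = 0 → root; g(1) = 0 → root.
g(0) = 0, so (z) divides g(z); g is reducible.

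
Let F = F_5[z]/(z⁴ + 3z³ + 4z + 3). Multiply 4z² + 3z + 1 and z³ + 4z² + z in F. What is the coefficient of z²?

1

Multiply in F_5[z]: (4z² + 3z + 1)·(z³ + 4z² + z) = 4z⁵ + 4z⁴ + 2z³ + 2z² + z.
Reduce using z⁴ ≡ 2z³ + z + 2 (mod z⁴ + 3z³ + 4z + 3).
Reduced: z³ + z² + z + 4.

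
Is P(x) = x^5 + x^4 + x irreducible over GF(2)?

Check for roots in GF(2): P(0) = 0 → root; P(1) = 1.
P(0) = 0, so (x) divides P(x); P is reducible.

No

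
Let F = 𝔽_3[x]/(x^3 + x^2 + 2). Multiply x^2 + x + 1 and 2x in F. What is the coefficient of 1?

Multiply in 𝔽_3[x]: (x^2 + x + 1)·(2x) = 2x^3 + 2x^2 + 2x.
Reduce using x^3 ≡ 2x^2 + 1 (mod x^3 + x^2 + 2).
Reduced: 2x + 2.

2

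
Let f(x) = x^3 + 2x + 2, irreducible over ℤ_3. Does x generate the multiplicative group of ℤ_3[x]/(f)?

|GF(3^3)^×| = 3^3 − 1 = 26. Prime factorization: 26 = 2·13.
f is primitive ⇔ x has order 26 in GF(3)[x]/(f), i.e. x^(26/q) ≠ 1 for each prime q | 26.
x^(13) mod f = 1
x^(2) mod f = x^2.
Since x^(13) = 1, the order of x divides 13 < 26; not primitive.

No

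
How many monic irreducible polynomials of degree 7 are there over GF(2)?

18

x^(2^7) − x is the product of all monic irreducibles of degree dividing 7; Möbius inversion gives N = (1/7) Σ μ(7/d)·2^d.
Divisors of 7: 1, 7; μ(7/d) for each: -1, 1.
Σ = − 2^1 + 2^7 = 126.
N = 126/7 = 18.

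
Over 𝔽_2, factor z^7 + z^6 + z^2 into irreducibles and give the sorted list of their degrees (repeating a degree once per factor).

Write h(z) = z^7 + z^6 + z^2.
Roots in 𝔽_2: h(0) = 0 → root; h(1) = 1.
Linear factors from roots: (z).
Complete factorization: h(z) = (z)^2·(z^2 + z + 1)·(z^3 + z + 1).
Factor degrees with multiplicity: 1 + 1 + 2 + 3 = 7.

1, 1, 2, 3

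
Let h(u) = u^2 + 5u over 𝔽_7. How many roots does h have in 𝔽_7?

Evaluate at each of the 7 elements of 𝔽_7:
h(0) = 0 → root; h(1) = 6; h(2) = 0 → root; h(3) = 3; h(4) = 1; h(5) = 1; h(6) = 3.
Roots: {0, 2}.

2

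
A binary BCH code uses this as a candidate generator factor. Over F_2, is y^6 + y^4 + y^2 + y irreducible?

No

Write m(y) = y^6 + y^4 + y^2 + y.
Check for roots in F_2: m(0) = 0 → root; m(1) = 0 → root.
m(0) = 0, so (y) divides m(y); m is reducible.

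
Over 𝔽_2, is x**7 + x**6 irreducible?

Write h(x) = x**7 + x**6.
Check for roots in 𝔽_2: h(0) = 0 → root; h(1) = 0 → root.
h(0) = 0, so (x) divides h(x); h is reducible.

No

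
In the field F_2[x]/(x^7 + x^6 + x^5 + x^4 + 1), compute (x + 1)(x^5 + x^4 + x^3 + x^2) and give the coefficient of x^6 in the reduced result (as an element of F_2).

Multiply in F_2[x]: (x + 1)·(x^5 + x^4 + x^3 + x^2) = x^6 + x^2.
Reduced: x^6 + x^2.

1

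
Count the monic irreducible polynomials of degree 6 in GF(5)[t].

Gauss's count: N_{5}(6) = (1/6) Σ_{d|6} μ(6/d)·5^d.
Divisors of 6: 1, 2, 3, 6; μ(6/d) for each: 1, -1, -1, 1.
Σ = 5^1 − 5^2 − 5^3 + 5^6 = 15480.
N = 15480/6 = 2580.

2580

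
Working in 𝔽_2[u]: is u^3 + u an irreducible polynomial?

No

Write m(u) = u^3 + u.
Check for roots in 𝔽_2: m(0) = 0 → root; m(1) = 0 → root.
m(0) = 0, so (u) divides m(u); m is reducible.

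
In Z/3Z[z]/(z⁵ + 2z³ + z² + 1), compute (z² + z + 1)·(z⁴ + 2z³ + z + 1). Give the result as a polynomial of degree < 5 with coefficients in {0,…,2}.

Multiply in Z/3Z[z]: (z² + z + 1)·(z⁴ + 2z³ + z + 1) = z⁶ + 2z² + 2z + 1.
Reduce using z⁵ ≡ z³ + 2z² + 2 (mod z⁵ + 2z³ + z² + 1).
Reduced: z⁴ + 2z³ + 2z² + z + 1.

z^4 + 2z^3 + 2z^2 + z + 1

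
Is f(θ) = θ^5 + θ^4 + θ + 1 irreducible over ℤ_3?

No

Check for roots in ℤ_3: f(0) = 1; f(1) = 1; f(2) = 0 → root.
f(2) = 0, so (θ − 2) divides f(θ); f is reducible.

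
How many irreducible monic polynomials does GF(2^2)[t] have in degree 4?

60

Gauss's count: N_{4}(4) = (1/4) Σ_{d|4} μ(4/d)·4^d.
Divisors of 4: 1, 2, 4; μ(4/d) for each: 0, -1, 1.
Σ = − 4^2 + 4^4 = 240.
N = 240/4 = 60.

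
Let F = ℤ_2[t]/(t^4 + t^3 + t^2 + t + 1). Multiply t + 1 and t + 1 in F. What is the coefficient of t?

Multiply in ℤ_2[t]: (t + 1)·(t + 1) = t^2 + 1.
Reduced: t^2 + 1.

0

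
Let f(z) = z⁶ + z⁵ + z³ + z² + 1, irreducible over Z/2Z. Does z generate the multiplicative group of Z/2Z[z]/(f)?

|GF(2^6)^×| = 2^6 − 1 = 63. Prime factorization: 63 = 3^2·7.
f is primitive ⇔ z has order 63 in GF(2)[z]/(f), i.e. z^(63/q) ≠ 1 for each prime q | 63.
z^(21) mod f = z⁴ + z² + z + 1.
z^(9) mod f = z² + z.
None equal 1, so z has full order 63; f is primitive.

Yes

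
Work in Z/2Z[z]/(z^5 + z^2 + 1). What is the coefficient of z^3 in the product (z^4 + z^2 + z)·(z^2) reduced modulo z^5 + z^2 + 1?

Multiply in Z/2Z[z]: (z^4 + z^2 + z)·(z^2) = z^6 + z^4 + z^3.
Reduce using z^5 ≡ z^2 + 1 (mod z^5 + z^2 + 1).
Reduced: z^4 + z.

0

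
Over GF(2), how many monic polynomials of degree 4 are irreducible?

The number of monic irreducibles of degree 4 over GF(2) is (1/4)·Σ_{d∣4} μ(4/d) 2^d.
Divisors of 4: 1, 2, 4; μ(4/d) for each: 0, -1, 1.
Σ = − 2^2 + 2^4 = 12.
N = 12/4 = 3.

3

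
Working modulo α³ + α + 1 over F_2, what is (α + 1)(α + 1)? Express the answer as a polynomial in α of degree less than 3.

α^2 + 1

Multiply in F_2[α]: (α + 1)·(α + 1) = α² + 1.
Reduced: α² + 1.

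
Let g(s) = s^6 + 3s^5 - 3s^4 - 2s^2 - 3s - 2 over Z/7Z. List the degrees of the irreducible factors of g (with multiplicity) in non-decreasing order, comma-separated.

Linear factors from roots: (s + 2).
Complete factorization: g(s) = (s + 2)·(s^2 + 3s - 2)·(s^3 - 2s^2 + 3s - 3).
Factor degrees with multiplicity: 1 + 2 + 3 = 6.

1, 2, 3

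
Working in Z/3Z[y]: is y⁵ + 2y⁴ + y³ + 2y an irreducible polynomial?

No

Write g(y) = y⁵ + 2y⁴ + y³ + 2y.
Check for roots in Z/3Z: g(0) = 0 → root; g(1) = 0 → root; g(2) = 1.
g(0) = 0, so (y) divides g(y); g is reducible.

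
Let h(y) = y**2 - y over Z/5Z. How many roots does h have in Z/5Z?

Evaluate at each of the 5 elements of Z/5Z:
h(0) = 0 → root; h(1) = 0 → root; h(2) = 2; h(3) = 1; h(4) = 2.
Roots: {0, 1}.

2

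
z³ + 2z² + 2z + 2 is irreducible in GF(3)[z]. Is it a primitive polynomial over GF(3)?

Write f(z) = z³ + 2z² + 2z + 2.
|GF(3^3)^×| = 3^3 − 1 = 26. Prime factorization: 26 = 2·13.
f is primitive ⇔ z has order 26 in GF(3)[z]/(f), i.e. z^(26/q) ≠ 1 for each prime q | 26.
z^(13) mod f = 1
z^(2) mod f = z².
Since z^(13) = 1, the order of z divides 13 < 26; not primitive.

No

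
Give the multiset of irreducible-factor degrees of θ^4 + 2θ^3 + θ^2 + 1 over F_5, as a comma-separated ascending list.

1, 1, 2

Write h(θ) = θ^4 + 2θ^3 + θ^2 + 1.
Roots in F_5: h(0) = 1; h(1) = 0 → root; h(2) = 2; h(3) = 0 → root; h(4) = 1.
Linear factors from roots: (θ - 1), (θ + 2).
Complete factorization: h(θ) = (θ + 2)·(θ - 1)·(θ^2 + θ + 2).
Factor degrees with multiplicity: 1 + 1 + 2 = 4.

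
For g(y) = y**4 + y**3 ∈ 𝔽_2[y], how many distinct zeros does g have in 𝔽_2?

2

Evaluate at each of the 2 elements of 𝔽_2:
g(0) = 0 → root; g(1) = 0 → root.
Roots: {0, 1}.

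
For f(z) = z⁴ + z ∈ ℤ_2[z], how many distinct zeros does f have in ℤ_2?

Evaluate at each of the 2 elements of ℤ_2:
f(0) = 0 → root; f(1) = 0 → root.
Roots: {0, 1}.

2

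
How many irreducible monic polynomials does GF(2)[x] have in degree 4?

The number of monic irreducibles of degree 4 over GF(2) is (1/4)·Σ_{d∣4} μ(4/d) 2^d.
Divisors of 4: 1, 2, 4; μ(4/d) for each: 0, -1, 1.
Σ = − 2^2 + 2^4 = 12.
N = 12/4 = 3.

3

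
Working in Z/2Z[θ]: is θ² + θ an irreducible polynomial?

Write P(θ) = θ² + θ.
Check for roots in Z/2Z: P(0) = 0 → root; P(1) = 0 → root.
P(0) = 0, so (θ) divides P(θ); P is reducible.

No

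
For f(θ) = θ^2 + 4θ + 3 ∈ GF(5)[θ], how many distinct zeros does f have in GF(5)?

2

Evaluate at each of the 5 elements of GF(5):
f(0) = 3; f(1) = 3; f(2) = 0 → root; f(3) = 4; f(4) = 0 → root.
Roots: {2, 4}.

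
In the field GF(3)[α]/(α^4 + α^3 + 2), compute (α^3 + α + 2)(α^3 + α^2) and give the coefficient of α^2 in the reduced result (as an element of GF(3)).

Multiply in GF(3)[α]: (α^3 + α + 2)·(α^3 + α^2) = α^6 + α^5 + α^4 + 2α^2.
Reduce using α^4 ≡ 2α^3 + 1 (mod α^4 + α^3 + 2).
Reduced: 2α^3 + 1.

0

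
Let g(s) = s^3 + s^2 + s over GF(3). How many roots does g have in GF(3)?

Evaluate at each of the 3 elements of GF(3):
g(0) = 0 → root; g(1) = 0 → root; g(2) = 2.
Roots: {0, 1}.

2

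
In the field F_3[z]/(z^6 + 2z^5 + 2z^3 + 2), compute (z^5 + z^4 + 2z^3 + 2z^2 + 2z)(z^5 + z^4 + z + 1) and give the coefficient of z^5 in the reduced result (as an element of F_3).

Multiply in F_3[z]: (z^5 + z^4 + 2z^3 + 2z^2 + 2z)·(z^5 + z^4 + z + 1) = z^10 + 2z^9 + z^7 + 2z^6 + z^5 + z^3 + z^2 + 2z.
Reduce using z^6 ≡ z^5 + z^3 + 1 (mod z^6 + 2z^5 + 2z^3 + 2).
Reduced: 2z^5 + 2z^3 + z^2 + z + 1.

2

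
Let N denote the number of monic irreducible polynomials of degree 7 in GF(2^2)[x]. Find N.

2340

By the necklace-counting formula, N_4(7) = (1/7) Σ_{d|7} μ(7/d)·4^d.
Divisors of 7: 1, 7; μ(7/d) for each: -1, 1.
Σ = − 4^1 + 4^7 = 16380.
N = 16380/7 = 2340.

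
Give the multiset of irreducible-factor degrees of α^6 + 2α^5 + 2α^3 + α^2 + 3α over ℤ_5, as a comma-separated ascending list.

Write g(α) = α^6 + 2α^5 + 2α^3 + α^2 + 3α.
Roots in ℤ_5: g(0) = 0 → root; g(1) = 4; g(2) = 4; g(3) = 2; g(4) = 0 → root.
Linear factors from roots: (α), (α + 1).
Complete factorization: g(α) = (α)·(α + 1)·(α^2 + 3)·(α^2 + α + 1).
Factor degrees with multiplicity: 1 + 1 + 2 + 2 = 6.

1, 1, 2, 2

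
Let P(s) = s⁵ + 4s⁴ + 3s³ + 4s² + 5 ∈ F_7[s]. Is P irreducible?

Check for roots in F_7: P(0) = 5; P(1) = 3; P(2) = 1; P(3) = 3; P(4) = 6; P(5) = 1; P(6) = 2.
No roots, so no linear factors.
Degree-2 irreducible divisors: test the 21 monic irreducibles of degree 2 over GF(7).
None of them divide P (all give nonzero remainder).
No irreducible factor of degree ≤ 2 exists, so P is irreducible over GF(7).

Yes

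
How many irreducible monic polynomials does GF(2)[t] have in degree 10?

Gauss's count: N_{2}(10) = (1/10) Σ_{d|10} μ(10/d)·2^d.
Divisors of 10: 1, 2, 5, 10; μ(10/d) for each: 1, -1, -1, 1.
Σ = 2^1 − 2^2 − 2^5 + 2^10 = 990.
N = 990/10 = 99.

99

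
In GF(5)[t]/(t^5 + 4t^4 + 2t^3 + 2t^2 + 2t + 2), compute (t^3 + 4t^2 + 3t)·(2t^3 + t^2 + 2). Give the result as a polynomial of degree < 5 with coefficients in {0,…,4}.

Multiply in GF(5)[t]: (t^3 + 4t^2 + 3t)·(2t^3 + t^2 + 2) = 2t^6 + 4t^5 + 3t^2 + t.
Reduce using t^5 ≡ t^4 + 3t^3 + 3t^2 + 3t + 3 (mod t^5 + 4t^4 + 2t^3 + 2t^2 + 2t + 2).
Reduced: 2t^4 + 4t^3 + 2t^2 + 3.

2t^4 + 4t^3 + 2t^2 + 3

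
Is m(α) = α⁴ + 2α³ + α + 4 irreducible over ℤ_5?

Yes

Check for roots in ℤ_5: m(0) = 4; m(1) = 3; m(2) = 3; m(3) = 2; m(4) = 2.
No roots, so no linear factors.
Degree-2 irreducible divisors: test the 10 monic irreducibles of degree 2 over GF(5).
None of them divide m (all give nonzero remainder).
No irreducible factor of degree ≤ 2 exists, so m is irreducible over GF(5).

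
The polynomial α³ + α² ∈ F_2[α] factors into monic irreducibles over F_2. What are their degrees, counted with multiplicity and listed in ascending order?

1, 1, 1

Write f(α) = α³ + α².
Roots in F_2: f(0) = 0 → root; f(1) = 0 → root.
Linear factors from roots: (α), (α + 1).
Complete factorization: f(α) = (α + 1)·(α)^2.
Factor degrees with multiplicity: 1 + 1 + 1 = 3.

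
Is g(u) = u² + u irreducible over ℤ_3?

Check for roots in ℤ_3: g(0) = 0 → root; g(1) = 2; g(2) = 0 → root.
g(0) = 0, so (u) divides g(u); g is reducible.

No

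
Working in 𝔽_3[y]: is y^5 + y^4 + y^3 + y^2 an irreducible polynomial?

Write g(y) = y^5 + y^4 + y^3 + y^2.
Check for roots in 𝔽_3: g(0) = 0 → root; g(1) = 1; g(2) = 0 → root.
g(0) = 0, so (y) divides g(y); g is reducible.

No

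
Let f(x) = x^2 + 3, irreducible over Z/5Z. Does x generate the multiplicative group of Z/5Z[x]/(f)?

No

|GF(5^2)^×| = 5^2 − 1 = 24. Prime factorization: 24 = 2^3·3.
f is primitive ⇔ x has order 24 in GF(5)[x]/(f), i.e. x^(24/q) ≠ 1 for each prime q | 24.
x^(12) mod f = 4.
x^(8) mod f = 1
Since x^(8) = 1, the order of x divides 8 < 24; not primitive.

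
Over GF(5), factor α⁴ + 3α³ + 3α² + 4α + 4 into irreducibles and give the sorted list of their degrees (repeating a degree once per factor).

1, 1, 2

Write g(α) = α⁴ + 3α³ + 3α² + 4α + 4.
Roots in GF(5): g(0) = 4; g(1) = 0 → root; g(2) = 4; g(3) = 0 → root; g(4) = 1.
Linear factors from roots: (α + 4), (α + 2).
Complete factorization: g(α) = (α + 2)·(α + 4)·(α² + 2α + 3).
Factor degrees with multiplicity: 1 + 1 + 2 = 4.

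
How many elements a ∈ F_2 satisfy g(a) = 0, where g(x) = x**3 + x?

Evaluate at each of the 2 elements of F_2:
g(0) = 0 → root; g(1) = 0 → root.
Roots: {0, 1}.

2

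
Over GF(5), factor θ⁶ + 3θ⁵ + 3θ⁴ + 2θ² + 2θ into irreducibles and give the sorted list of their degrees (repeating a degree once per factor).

Write h(θ) = θ⁶ + 3θ⁵ + 3θ⁴ + 2θ² + 2θ.
Roots in GF(5): h(0) = 0 → root; h(1) = 1; h(2) = 0 → root; h(3) = 0 → root; h(4) = 1.
Linear factors from roots: (θ), (θ + 3), (θ + 2).
Complete factorization: h(θ) = (θ)·(θ + 2)·(θ + 3)·(θ³ + 3θ² + 2θ + 2).
Factor degrees with multiplicity: 1 + 1 + 1 + 3 = 6.

1, 1, 1, 3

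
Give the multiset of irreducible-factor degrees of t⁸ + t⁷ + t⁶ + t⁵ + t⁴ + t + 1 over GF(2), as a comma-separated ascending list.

Write h(t) = t⁸ + t⁷ + t⁶ + t⁵ + t⁴ + t + 1.
Roots in GF(2): h(0) = 1; h(1) = 1.
Complete factorization: h(t) = (t⁸ + t⁷ + t⁶ + t⁵ + t⁴ + t + 1).
Factor degrees with multiplicity: 8 = 8.

8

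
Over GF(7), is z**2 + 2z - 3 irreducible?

No

Write h(z) = z**2 + 2z - 3.
Check for roots in GF(7): h(0) = 4; h(1) = 0 → root; h(2) = 5; h(3) = 5; h(4) = 0 → root; h(5) = 4; h(6) = 3.
h(1) = 0, so (z − 1) divides h(z); h is reducible.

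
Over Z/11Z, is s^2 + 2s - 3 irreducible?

Write g(s) = s^2 + 2s - 3.
Check each element of Z/11Z for a root: g(0)=8, g(1)=0, g(2)=5, g(3)=1, g(4)=10, g(5)=10, g(6)=1, g(7)=5, g(8)=0, g(9)=8, g(10)=7.
g(1) = 0, so (s − 1) divides g(s); g is reducible.

No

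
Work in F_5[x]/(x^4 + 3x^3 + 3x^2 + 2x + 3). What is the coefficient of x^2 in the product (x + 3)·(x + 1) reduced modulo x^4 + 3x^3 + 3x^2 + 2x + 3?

1

Multiply in F_5[x]: (x + 3)·(x + 1) = x^2 + 4x + 3.
Reduced: x^2 + 4x + 3.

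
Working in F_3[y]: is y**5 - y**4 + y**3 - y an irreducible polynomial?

No

Write h(y) = y**5 - y**4 + y**3 - y.
Check for roots in F_3: h(0) = 0 → root; h(1) = 0 → root; h(2) = 1.
h(0) = 0, so (y) divides h(y); h is reducible.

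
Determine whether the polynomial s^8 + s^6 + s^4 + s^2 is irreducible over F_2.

No

Write f(s) = s^8 + s^6 + s^4 + s^2.
Check for roots in F_2: f(0) = 0 → root; f(1) = 0 → root.
f(0) = 0, so (s) divides f(s); f is reducible.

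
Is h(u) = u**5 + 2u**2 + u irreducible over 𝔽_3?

No

Check for roots in 𝔽_3: h(0) = 0 → root; h(1) = 1; h(2) = 0 → root.
h(0) = 0, so (u) divides h(u); h is reducible.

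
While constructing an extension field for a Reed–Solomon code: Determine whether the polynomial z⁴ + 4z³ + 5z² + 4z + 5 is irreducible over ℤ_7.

Write P(z) = z⁴ + 4z³ + 5z² + 4z + 5.
Check for roots in ℤ_7: P(0) = 5; P(1) = 5; P(2) = 4; P(3) = 6; P(4) = 4; P(5) = 1; P(6) = 3.
No roots, so no linear factors.
Degree-2 irreducible divisors: test the 21 monic irreducibles of degree 2 over GF(7).
None of them divide P (all give nonzero remainder).
No irreducible factor of degree ≤ 2 exists, so P is irreducible over GF(7).

Yes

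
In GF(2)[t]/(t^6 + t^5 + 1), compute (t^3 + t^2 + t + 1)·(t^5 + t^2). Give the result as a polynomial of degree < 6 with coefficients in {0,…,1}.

t^5 + t^4 + t^3 + 1

Multiply in GF(2)[t]: (t^3 + t^2 + t + 1)·(t^5 + t^2) = t^8 + t^7 + t^6 + t^4 + t^3 + t^2.
Reduce using t^6 ≡ t^5 + 1 (mod t^6 + t^5 + 1).
Reduced: t^5 + t^4 + t^3 + 1.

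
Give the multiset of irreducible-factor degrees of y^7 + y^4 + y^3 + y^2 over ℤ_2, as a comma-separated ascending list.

Write g(y) = y^7 + y^4 + y^3 + y^2.
Roots in ℤ_2: g(0) = 0 → root; g(1) = 0 → root.
Linear factors from roots: (y), (y + 1).
Complete factorization: g(y) = (y)^2·(y + 1)^2·(y^3 + y + 1).
Factor degrees with multiplicity: 1 + 1 + 1 + 1 + 3 = 7.

1, 1, 1, 1, 3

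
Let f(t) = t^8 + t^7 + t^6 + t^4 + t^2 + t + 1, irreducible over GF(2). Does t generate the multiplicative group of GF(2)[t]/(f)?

|GF(2^8)^×| = 2^8 − 1 = 255. Prime factorization: 255 = 3·5·17.
f is primitive ⇔ t has order 255 in GF(2)[t]/(f), i.e. t^(255/q) ≠ 1 for each prime q | 255.
t^(85) mod f = 1
t^(51) mod f = 1
t^(15) mod f = t^7 + t^4 + t^3 + t^2 + t.
Since t^(85) = 1, the order of t divides 85 < 255; not primitive.

No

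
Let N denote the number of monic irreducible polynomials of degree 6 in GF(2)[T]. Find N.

By the necklace-counting formula, N_2(6) = (1/6) Σ_{d|6} μ(6/d)·2^d.
Divisors of 6: 1, 2, 3, 6; μ(6/d) for each: 1, -1, -1, 1.
Σ = 2^1 − 2^2 − 2^3 + 2^6 = 54.
N = 54/6 = 9.

9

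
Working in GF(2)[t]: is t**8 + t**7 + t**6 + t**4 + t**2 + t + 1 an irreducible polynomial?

Write h(t) = t**8 + t**7 + t**6 + t**4 + t**2 + t + 1.
Check for roots in GF(2): h(0) = 1; h(1) = 1.
No roots, so no linear factors.
Monic irreducibles of degree 2 over GF(2): t**2 + t + 1.
None of them divide h (all give nonzero remainder).
Monic irreducibles of degree 3 over GF(2): t**3 + t + 1, t**3 + t**2 + 1.
None of them divide h (all give nonzero remainder).
Monic irreducibles of degree 4 over GF(2): t**4 + t + 1, t**4 + t**3 + 1, t**4 + t**3 + t**2 + t + 1.
None of them divide h (all give nonzero remainder).
No irreducible factor of degree ≤ 4 exists, so h is irreducible over GF(2).

Yes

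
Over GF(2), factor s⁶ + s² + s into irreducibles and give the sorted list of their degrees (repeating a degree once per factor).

1, 2, 3

Write h(s) = s⁶ + s² + s.
Roots in GF(2): h(0) = 0 → root; h(1) = 1.
Linear factors from roots: (s).
Complete factorization: h(s) = (s)·(s² + s + 1)·(s³ + s² + 1).
Factor degrees with multiplicity: 1 + 2 + 3 = 6.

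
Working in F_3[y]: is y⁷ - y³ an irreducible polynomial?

No

Write P(y) = y⁷ - y³.
Check for roots in F_3: P(0) = 0 → root; P(1) = 0 → root; P(2) = 0 → root.
P(0) = 0, so (y) divides P(y); P is reducible.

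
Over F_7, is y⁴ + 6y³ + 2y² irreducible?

Write f(y) = y⁴ + 6y³ + 2y².
Check for roots in F_7: f(0) = 0 → root; f(1) = 2; f(2) = 2; f(3) = 2; f(4) = 0 → root; f(5) = 4; f(6) = 4.
f(0) = 0, so (y) divides f(y); f is reducible.

No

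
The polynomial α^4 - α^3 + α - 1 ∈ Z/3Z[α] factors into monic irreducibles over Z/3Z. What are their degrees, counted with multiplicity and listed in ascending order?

Write f(α) = α^4 - α^3 + α - 1.
Roots in Z/3Z: f(0) = 2; f(1) = 0 → root; f(2) = 0 → root.
Linear factors from roots: (α - 1), (α + 1).
Complete factorization: f(α) = (α - 1)·(α + 1)^3.
Factor degrees with multiplicity: 1 + 1 + 1 + 1 = 4.

1, 1, 1, 1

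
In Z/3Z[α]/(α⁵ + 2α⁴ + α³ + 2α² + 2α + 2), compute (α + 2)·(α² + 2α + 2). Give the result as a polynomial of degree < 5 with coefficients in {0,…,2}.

α^3 + α^2 + 1

Multiply in Z/3Z[α]: (α + 2)·(α² + 2α + 2) = α³ + α² + 1.
Reduced: α³ + α² + 1.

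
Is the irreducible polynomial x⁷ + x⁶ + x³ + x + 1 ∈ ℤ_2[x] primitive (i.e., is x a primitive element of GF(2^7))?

Write f(x) = x⁷ + x⁶ + x³ + x + 1.
|GF(2^7)^×| = 2^7 − 1 = 127. Prime factorization: 127 = 127.
f is primitive ⇔ x has order 127 in GF(2)[x]/(f), i.e. x^(127/q) ≠ 1 for each prime q | 127.
x^(1) mod f = x.
None equal 1, so x has full order 127; f is primitive.

Yes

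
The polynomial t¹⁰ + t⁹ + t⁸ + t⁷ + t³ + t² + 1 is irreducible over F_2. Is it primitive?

Write f(t) = t¹⁰ + t⁹ + t⁸ + t⁷ + t³ + t² + 1.
|GF(2^10)^×| = 2^10 − 1 = 1023. Prime factorization: 1023 = 3·11·31.
f is primitive ⇔ t has order 1023 in GF(2)[t]/(f), i.e. t^(1023/q) ≠ 1 for each prime q | 1023.
t^(341) mod f = t⁸ + t⁷ + t⁶ + t².
t^(93) mod f = t⁸ + t⁶ + t³ + 1.
t^(33) mod f = t⁹ + t⁸ + t⁶ + t² + t.
None equal 1, so t has full order 1023; f is primitive.

Yes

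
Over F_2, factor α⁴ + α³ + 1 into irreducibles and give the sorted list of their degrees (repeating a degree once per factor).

4

Write f(α) = α⁴ + α³ + 1.
Roots in F_2: f(0) = 1; f(1) = 1.
Complete factorization: f(α) = (α⁴ + α³ + 1).
Factor degrees with multiplicity: 4 = 4.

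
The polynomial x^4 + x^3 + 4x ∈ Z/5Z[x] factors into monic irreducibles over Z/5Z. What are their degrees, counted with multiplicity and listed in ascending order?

1, 1, 2

Write g(x) = x^4 + x^3 + 4x.
Roots in Z/5Z: g(0) = 0 → root; g(1) = 1; g(2) = 2; g(3) = 0 → root; g(4) = 1.
Linear factors from roots: (x), (x + 2).
Complete factorization: g(x) = (x)·(x + 2)·(x^2 + 4x + 2).
Factor degrees with multiplicity: 1 + 1 + 2 = 4.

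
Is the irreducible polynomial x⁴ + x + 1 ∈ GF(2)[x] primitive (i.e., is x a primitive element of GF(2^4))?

Yes

Write f(x) = x⁴ + x + 1.
|GF(2^4)^×| = 2^4 − 1 = 15. Prime factorization: 15 = 3·5.
f is primitive ⇔ x has order 15 in GF(2)[x]/(f), i.e. x^(15/q) ≠ 1 for each prime q | 15.
x^(5) mod f = x² + x.
x^(3) mod f = x³.
None equal 1, so x has full order 15; f is primitive.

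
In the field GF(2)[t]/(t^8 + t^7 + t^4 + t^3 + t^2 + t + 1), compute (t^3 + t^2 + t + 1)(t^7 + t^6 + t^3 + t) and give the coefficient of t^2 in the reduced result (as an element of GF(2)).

Multiply in GF(2)[t]: (t^3 + t^2 + t + 1)·(t^7 + t^6 + t^3 + t) = t^10 + t^5 + t^2 + t.
Reduce using t^8 ≡ t^7 + t^4 + t^3 + t^2 + t + 1 (mod t^8 + t^7 + t^4 + t^3 + t^2 + t + 1).
Reduced: t^7 + t^6 + t^5 + t^4 + t^3 + t + 1.

0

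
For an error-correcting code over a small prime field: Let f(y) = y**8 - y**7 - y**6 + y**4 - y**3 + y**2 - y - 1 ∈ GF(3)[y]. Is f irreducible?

Yes

Check for roots in GF(3): f(0) = 2; f(1) = 1; f(2) = 1.
No roots, so no linear factors.
Monic irreducibles of degree 2 over GF(3): y**2 + 1, y**2 + y - 1, y**2 - y - 1.
None of them divide f (all give nonzero remainder).
Degree-3 irreducible divisors: test the 8 monic irreducibles of degree 3 over GF(3).
None of them divide f (all give nonzero remainder).
Degree-4 irreducible divisors: test the 18 monic irreducibles of degree 4 over GF(3).
None of them divide f (all give nonzero remainder).
No irreducible factor of degree ≤ 4 exists, so f is irreducible over GF(3).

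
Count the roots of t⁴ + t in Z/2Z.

Write g(t) = t⁴ + t.
Evaluate at each of the 2 elements of Z/2Z:
g(0) = 0 → root; g(1) = 0 → root.
Roots: {0, 1}.

2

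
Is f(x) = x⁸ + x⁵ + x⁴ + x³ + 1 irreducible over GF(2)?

Check for roots in GF(2): f(0) = 1; f(1) = 1.
No roots, so no linear factors.
Monic irreducibles of degree 2 over GF(2): x² + x + 1.
None of them divide f (all give nonzero remainder).
Monic irreducibles of degree 3 over GF(2): x³ + x + 1, x³ + x² + 1.
None of them divide f (all give nonzero remainder).
Monic irreducibles of degree 4 over GF(2): x⁴ + x + 1, x⁴ + x³ + 1, x⁴ + x³ + x² + x + 1.
None of them divide f (all give nonzero remainder).
No irreducible factor of degree ≤ 4 exists, so f is irreducible over GF(2).

Yes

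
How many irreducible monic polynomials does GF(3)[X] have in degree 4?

Gauss's count: N_{3}(4) = (1/4) Σ_{d|4} μ(4/d)·3^d.
Divisors of 4: 1, 2, 4; μ(4/d) for each: 0, -1, 1.
Σ = − 3^2 + 3^4 = 72.
N = 72/4 = 18.

18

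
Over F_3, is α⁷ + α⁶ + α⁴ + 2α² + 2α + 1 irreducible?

Yes

Write g(α) = α⁷ + α⁶ + α⁴ + 2α² + 2α + 1.
Check for roots in F_3: g(0) = 1; g(1) = 2; g(2) = 2.
No roots, so no linear factors.
Monic irreducibles of degree 2 over GF(3): α² + 1, α² + α + 2, α² + 2α + 2.
None of them divide g (all give nonzero remainder).
Degree-3 irreducible divisors: test the 8 monic irreducibles of degree 3 over GF(3).
None of them divide g (all give nonzero remainder).
No irreducible factor of degree ≤ 3 exists, so g is irreducible over GF(3).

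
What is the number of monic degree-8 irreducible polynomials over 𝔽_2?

x^(2^8) − x is the product of all monic irreducibles of degree dividing 8; Möbius inversion gives N = (1/8) Σ μ(8/d)·2^d.
Divisors of 8: 1, 2, 4, 8; μ(8/d) for each: 0, 0, -1, 1.
Σ = − 2^4 + 2^8 = 240.
N = 240/8 = 30.

30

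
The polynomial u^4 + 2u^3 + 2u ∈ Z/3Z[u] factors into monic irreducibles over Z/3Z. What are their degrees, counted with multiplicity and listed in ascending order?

1, 1, 2

Write g(u) = u^4 + 2u^3 + 2u.
Roots in Z/3Z: g(0) = 0 → root; g(1) = 2; g(2) = 0 → root.
Linear factors from roots: (u), (u + 1).
Complete factorization: g(u) = (u)·(u + 1)·(u^2 + u + 2).
Factor degrees with multiplicity: 1 + 1 + 2 = 4.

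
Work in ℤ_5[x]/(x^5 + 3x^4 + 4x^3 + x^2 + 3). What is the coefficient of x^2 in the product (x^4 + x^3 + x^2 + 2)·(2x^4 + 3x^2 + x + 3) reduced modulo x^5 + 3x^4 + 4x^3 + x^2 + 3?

Multiply in ℤ_5[x]: (x^4 + x^3 + x^2 + 2)·(2x^4 + 3x^2 + x + 3) = 2x^8 + 2x^7 + 4x^5 + x^4 + 4x^3 + 4x^2 + 2x + 1.
Reduce using x^5 ≡ 2x^4 + x^3 + 4x^2 + 2 (mod x^5 + 3x^4 + 4x^3 + x^2 + 3).
Reduced: x^4 + 3.

0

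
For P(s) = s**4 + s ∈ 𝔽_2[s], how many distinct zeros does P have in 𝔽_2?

2

Evaluate at each of the 2 elements of 𝔽_2:
P(0) = 0 → root; P(1) = 0 → root.
Roots: {0, 1}.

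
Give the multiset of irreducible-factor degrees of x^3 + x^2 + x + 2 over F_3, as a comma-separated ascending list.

3

Write h(x) = x^3 + x^2 + x + 2.
Roots in F_3: h(0) = 2; h(1) = 2; h(2) = 1.
Complete factorization: h(x) = (x^3 + x^2 + x + 2).
Factor degrees with multiplicity: 3 = 3.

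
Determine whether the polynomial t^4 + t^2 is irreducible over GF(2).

No

Write P(t) = t^4 + t^2.
Check for roots in GF(2): P(0) = 0 → root; P(1) = 0 → root.
P(0) = 0, so (t) divides P(t); P is reducible.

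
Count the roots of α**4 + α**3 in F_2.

2

Write P(α) = α**4 + α**3.
Evaluate at each of the 2 elements of F_2:
P(0) = 0 → root; P(1) = 0 → root.
Roots: {0, 1}.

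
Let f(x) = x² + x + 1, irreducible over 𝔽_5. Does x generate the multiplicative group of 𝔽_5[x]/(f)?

No

|GF(5^2)^×| = 5^2 − 1 = 24. Prime factorization: 24 = 2^3·3.
f is primitive ⇔ x has order 24 in GF(5)[x]/(f), i.e. x^(24/q) ≠ 1 for each prime q | 24.
x^(12) mod f = 1
x^(8) mod f = 4x + 4.
Since x^(12) = 1, the order of x divides 12 < 24; not primitive.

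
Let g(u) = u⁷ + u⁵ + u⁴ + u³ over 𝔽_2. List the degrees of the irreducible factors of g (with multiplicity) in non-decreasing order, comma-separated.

Roots in 𝔽_2: g(0) = 0 → root; g(1) = 0 → root.
Linear factors from roots: (u), (u + 1).
Complete factorization: g(u) = (u + 1)·(u)^3·(u³ + u² + 1).
Factor degrees with multiplicity: 1 + 1 + 1 + 1 + 3 = 7.

1, 1, 1, 1, 3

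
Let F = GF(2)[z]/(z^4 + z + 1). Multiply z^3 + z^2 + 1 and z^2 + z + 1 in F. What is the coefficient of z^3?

0

Multiply in GF(2)[z]: (z^3 + z^2 + 1)·(z^2 + z + 1) = z^5 + z + 1.
Reduce using z^4 ≡ z + 1 (mod z^4 + z + 1).
Reduced: z^2 + 1.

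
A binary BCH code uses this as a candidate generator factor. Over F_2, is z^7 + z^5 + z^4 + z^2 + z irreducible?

No

Write h(z) = z^7 + z^5 + z^4 + z^2 + z.
Check for roots in F_2: h(0) = 0 → root; h(1) = 1.
h(0) = 0, so (z) divides h(z); h is reducible.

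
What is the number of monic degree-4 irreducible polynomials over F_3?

18

Gauss's count: N_{3}(4) = (1/4) Σ_{d|4} μ(4/d)·3^d.
Divisors of 4: 1, 2, 4; μ(4/d) for each: 0, -1, 1.
Σ = − 3^2 + 3^4 = 72.
N = 72/4 = 18.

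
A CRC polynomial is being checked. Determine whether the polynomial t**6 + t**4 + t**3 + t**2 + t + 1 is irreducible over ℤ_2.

Write h(t) = t**6 + t**4 + t**3 + t**2 + t + 1.
Check for roots in ℤ_2: h(0) = 1; h(1) = 0 → root.
h(1) = 0, so (t − 1) divides h(t); h is reducible.

No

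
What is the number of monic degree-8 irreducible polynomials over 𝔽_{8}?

2096640

Gauss's count: N_{8}(8) = (1/8) Σ_{d|8} μ(8/d)·8^d.
Divisors of 8: 1, 2, 4, 8; μ(8/d) for each: 0, 0, -1, 1.
Σ = − 8^4 + 8^8 = 16773120.
N = 16773120/8 = 2096640.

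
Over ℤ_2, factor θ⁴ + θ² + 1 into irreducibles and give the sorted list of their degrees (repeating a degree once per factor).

2, 2

Write h(θ) = θ⁴ + θ² + 1.
Roots in ℤ_2: h(0) = 1; h(1) = 1.
Complete factorization: h(θ) = (θ² + θ + 1)^2.
Factor degrees with multiplicity: 2 + 2 = 4.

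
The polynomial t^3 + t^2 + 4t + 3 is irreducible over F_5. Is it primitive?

Write f(t) = t^3 + t^2 + 4t + 3.
|GF(5^3)^×| = 5^3 − 1 = 124. Prime factorization: 124 = 2^2·31.
f is primitive ⇔ t has order 124 in GF(5)[t]/(f), i.e. t^(124/q) ≠ 1 for each prime q | 124.
t^(62) mod f = 4.
t^(4) mod f = 2t^2 + t + 3.
None equal 1, so t has full order 124; f is primitive.

Yes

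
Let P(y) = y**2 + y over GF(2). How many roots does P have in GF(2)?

2

Evaluate at each of the 2 elements of GF(2):
P(0) = 0 → root; P(1) = 0 → root.
Roots: {0, 1}.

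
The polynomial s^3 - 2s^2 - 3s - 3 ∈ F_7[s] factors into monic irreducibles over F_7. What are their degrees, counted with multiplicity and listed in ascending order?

Write f(s) = s^3 - 2s^2 - 3s - 3.
Linear factors from roots: (s - 1).
Complete factorization: f(s) = (s - 1)·(s^2 - s + 3).
Factor degrees with multiplicity: 1 + 2 = 3.

1, 2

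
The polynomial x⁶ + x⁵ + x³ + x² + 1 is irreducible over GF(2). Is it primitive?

Write f(x) = x⁶ + x⁵ + x³ + x² + 1.
|GF(2^6)^×| = 2^6 − 1 = 63. Prime factorization: 63 = 3^2·7.
f is primitive ⇔ x has order 63 in GF(2)[x]/(f), i.e. x^(63/q) ≠ 1 for each prime q | 63.
x^(21) mod f = x⁴ + x² + x + 1.
x^(9) mod f = x² + x.
None equal 1, so x has full order 63; f is primitive.

Yes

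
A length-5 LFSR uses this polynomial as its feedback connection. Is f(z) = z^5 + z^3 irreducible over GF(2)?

Check for roots in GF(2): f(0) = 0 → root; f(1) = 0 → root.
f(0) = 0, so (z) divides f(z); f is reducible.

No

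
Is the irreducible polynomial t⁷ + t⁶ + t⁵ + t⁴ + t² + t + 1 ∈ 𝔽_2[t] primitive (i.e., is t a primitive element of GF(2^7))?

Write f(t) = t⁷ + t⁶ + t⁵ + t⁴ + t² + t + 1.
|GF(2^7)^×| = 2^7 − 1 = 127. Prime factorization: 127 = 127.
f is primitive ⇔ t has order 127 in GF(2)[t]/(f), i.e. t^(127/q) ≠ 1 for each prime q | 127.
t^(1) mod f = t.
None equal 1, so t has full order 127; f is primitive.

Yes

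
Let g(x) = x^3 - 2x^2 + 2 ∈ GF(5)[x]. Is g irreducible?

Yes

Check for roots in GF(5): g(0) = 2; g(1) = 1; g(2) = 2; g(3) = 1; g(4) = 4.
No roots. A degree-3 polynomial over a field with no linear factor is irreducible.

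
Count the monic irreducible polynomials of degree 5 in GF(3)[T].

48

Gauss's count: N_{3}(5) = (1/5) Σ_{d|5} μ(5/d)·3^d.
Divisors of 5: 1, 5; μ(5/d) for each: -1, 1.
Σ = − 3^1 + 3^5 = 240.
N = 240/5 = 48.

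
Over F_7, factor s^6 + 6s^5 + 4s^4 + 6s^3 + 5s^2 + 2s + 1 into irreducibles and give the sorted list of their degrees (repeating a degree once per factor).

3, 3

Write g(s) = s^6 + 6s^5 + 4s^4 + 6s^3 + 5s^2 + 2s + 1.
Complete factorization: g(s) = (s^3 + 2s^2 + 3s + 5)·(s^3 + 4s^2 + 3).
Factor degrees with multiplicity: 3 + 3 = 6.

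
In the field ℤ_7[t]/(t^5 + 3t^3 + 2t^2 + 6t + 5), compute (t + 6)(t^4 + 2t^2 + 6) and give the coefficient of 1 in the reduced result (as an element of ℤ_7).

3

Multiply in ℤ_7[t]: (t + 6)·(t^4 + 2t^2 + 6) = t^5 + 6t^4 + 2t^3 + 5t^2 + 6t + 1.
Reduce using t^5 ≡ 4t^3 + 5t^2 + t + 2 (mod t^5 + 3t^3 + 2t^2 + 6t + 5).
Reduced: 6t^4 + 6t^3 + 3t^2 + 3.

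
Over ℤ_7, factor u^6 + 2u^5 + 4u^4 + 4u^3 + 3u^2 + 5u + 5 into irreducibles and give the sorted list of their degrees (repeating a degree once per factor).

Write h(u) = u^6 + 2u^5 + 4u^4 + 4u^3 + 3u^2 + 5u + 5.
Linear factors from roots: (u + 4), (u + 3).
Complete factorization: h(u) = (u + 3)·(u + 4)·(u^2 + 4)·(u^2 + 2u + 2).
Factor degrees with multiplicity: 1 + 1 + 2 + 2 = 6.

1, 1, 2, 2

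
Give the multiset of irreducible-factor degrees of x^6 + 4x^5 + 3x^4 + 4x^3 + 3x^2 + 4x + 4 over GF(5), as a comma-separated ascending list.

1, 2, 3

Write h(x) = x^6 + 4x^5 + 3x^4 + 4x^3 + 3x^2 + 4x + 4.
Roots in GF(5): h(0) = 4; h(1) = 3; h(2) = 1; h(3) = 0 → root; h(4) = 4.
Linear factors from roots: (x + 2).
Complete factorization: h(x) = (x + 2)·(x^2 + 2x + 3)·(x^3 + x + 4).
Factor degrees with multiplicity: 1 + 2 + 3 = 6.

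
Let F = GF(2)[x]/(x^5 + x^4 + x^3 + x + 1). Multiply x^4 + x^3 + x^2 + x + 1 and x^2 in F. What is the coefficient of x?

Multiply in GF(2)[x]: (x^4 + x^3 + x^2 + x + 1)·(x^2) = x^6 + x^5 + x^4 + x^3 + x^2.
Reduce using x^5 ≡ x^4 + x^3 + x + 1 (mod x^5 + x^4 + x^3 + x + 1).
Reduced: x^3 + x.

1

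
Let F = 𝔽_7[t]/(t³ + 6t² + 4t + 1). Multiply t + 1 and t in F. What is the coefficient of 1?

Multiply in 𝔽_7[t]: (t + 1)·(t) = t² + t.
Reduced: t² + t.

0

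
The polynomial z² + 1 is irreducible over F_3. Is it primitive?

Write f(z) = z² + 1.
|GF(3^2)^×| = 3^2 − 1 = 8. Prime factorization: 8 = 2^3.
f is primitive ⇔ z has order 8 in GF(3)[z]/(f), i.e. z^(8/q) ≠ 1 for each prime q | 8.
z^(4) mod f = 1
Since z^(4) = 1, the order of z divides 4 < 8; not primitive.

No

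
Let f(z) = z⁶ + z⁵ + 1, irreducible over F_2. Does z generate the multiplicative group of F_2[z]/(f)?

Yes

|GF(2^6)^×| = 2^6 − 1 = 63. Prime factorization: 63 = 3^2·7.
f is primitive ⇔ z has order 63 in GF(2)[z]/(f), i.e. z^(63/q) ≠ 1 for each prime q | 63.
z^(21) mod f = z⁵ + z⁴ + z³ + 1.
z^(9) mod f = z⁵ + z³ + z² + z + 1.
None equal 1, so z has full order 63; f is primitive.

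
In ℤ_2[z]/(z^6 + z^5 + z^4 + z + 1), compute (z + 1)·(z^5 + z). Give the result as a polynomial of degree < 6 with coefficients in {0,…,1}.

z^4 + z^2 + 1

Multiply in ℤ_2[z]: (z + 1)·(z^5 + z) = z^6 + z^5 + z^2 + z.
Reduce using z^6 ≡ z^5 + z^4 + z + 1 (mod z^6 + z^5 + z^4 + z + 1).
Reduced: z^4 + z^2 + 1.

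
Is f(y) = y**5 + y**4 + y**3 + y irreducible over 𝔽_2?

No

Check for roots in 𝔽_2: f(0) = 0 → root; f(1) = 0 → root.
f(0) = 0, so (y) divides f(y); f is reducible.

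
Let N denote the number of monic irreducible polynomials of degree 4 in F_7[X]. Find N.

x^(7^4) − x is the product of all monic irreducibles of degree dividing 4; Möbius inversion gives N = (1/4) Σ μ(4/d)·7^d.
Divisors of 4: 1, 2, 4; μ(4/d) for each: 0, -1, 1.
Σ = − 7^2 + 7^4 = 2352.
N = 2352/4 = 588.

588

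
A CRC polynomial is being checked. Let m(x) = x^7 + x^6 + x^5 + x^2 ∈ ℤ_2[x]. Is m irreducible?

Check for roots in ℤ_2: m(0) = 0 → root; m(1) = 0 → root.
m(0) = 0, so (x) divides m(x); m is reducible.

No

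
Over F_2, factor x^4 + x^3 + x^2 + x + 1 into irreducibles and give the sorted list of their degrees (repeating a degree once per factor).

4

Write h(x) = x^4 + x^3 + x^2 + x + 1.
Roots in F_2: h(0) = 1; h(1) = 1.
Complete factorization: h(x) = (x^4 + x^3 + x^2 + x + 1).
Factor degrees with multiplicity: 4 = 4.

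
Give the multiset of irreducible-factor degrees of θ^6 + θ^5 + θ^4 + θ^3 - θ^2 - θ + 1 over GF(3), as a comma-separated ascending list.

Write g(θ) = θ^6 + θ^5 + θ^4 + θ^3 - θ^2 - θ + 1.
Roots in GF(3): g(0) = 1; g(1) = 0 → root; g(2) = 1.
Linear factors from roots: (θ - 1).
Complete factorization: g(θ) = (θ - 1)^3·(θ^3 + θ^2 + θ - 1).
Factor degrees with multiplicity: 1 + 1 + 1 + 3 = 6.

1, 1, 1, 3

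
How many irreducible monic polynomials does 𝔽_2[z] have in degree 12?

x^(2^12) − x is the product of all monic irreducibles of degree dividing 12; Möbius inversion gives N = (1/12) Σ μ(12/d)·2^d.
Divisors of 12: 1, 2, 3, 4, 6, 12; μ(12/d) for each: 0, 1, 0, -1, -1, 1.
Σ = 2^2 − 2^4 − 2^6 + 2^12 = 4020.
N = 4020/12 = 335.

335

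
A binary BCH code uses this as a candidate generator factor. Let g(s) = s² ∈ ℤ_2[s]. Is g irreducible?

Check for roots in ℤ_2: g(0) = 0 → root; g(1) = 1.
g(0) = 0, so (s) divides g(s); g is reducible.

No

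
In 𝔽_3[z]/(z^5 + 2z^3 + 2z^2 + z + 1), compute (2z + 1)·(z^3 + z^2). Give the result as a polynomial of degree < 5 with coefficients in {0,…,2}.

Multiply in 𝔽_3[z]: (2z + 1)·(z^3 + z^2) = 2z^4 + z^2.
Reduced: 2z^4 + z^2.

2z^4 + z^2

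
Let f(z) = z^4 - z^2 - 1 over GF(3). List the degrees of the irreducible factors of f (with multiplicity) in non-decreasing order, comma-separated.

4

Roots in GF(3): f(0) = 2; f(1) = 2; f(2) = 2.
Complete factorization: f(z) = (z^4 - z^2 - 1).
Factor degrees with multiplicity: 4 = 4.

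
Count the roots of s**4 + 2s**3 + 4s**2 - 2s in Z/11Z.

Write g(s) = s**4 + 2s**3 + 4s**2 - 2s.
Evaluate at each of the 11 elements of Z/11Z:
g(0) = 0 → root; g(1) = 5; g(2) = 0 → root; g(3) = 0 → root; g(4) = 0 → root; g(5) = 8; g(6) = 1; g(7) = 2; g(8) = 3; g(9) = 9; g(10) = 5.
Roots: {0, 2, 3, 4}.

4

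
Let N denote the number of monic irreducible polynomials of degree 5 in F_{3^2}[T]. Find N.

11808

x^(9^5) − x is the product of all monic irreducibles of degree dividing 5; Möbius inversion gives N = (1/5) Σ μ(5/d)·9^d.
Divisors of 5: 1, 5; μ(5/d) for each: -1, 1.
Σ = − 9^1 + 9^5 = 59040.
N = 59040/5 = 11808.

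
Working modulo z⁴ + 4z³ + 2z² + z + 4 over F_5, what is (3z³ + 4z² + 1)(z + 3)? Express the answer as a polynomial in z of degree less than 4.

Multiply in F_5[z]: (3z³ + 4z² + 1)·(z + 3) = 3z⁴ + 3z³ + 2z² + z + 3.
Reduce using z⁴ ≡ z³ + 3z² + 4z + 1 (mod z⁴ + 4z³ + 2z² + z + 4).
Reduced: z³ + z² + 3z + 1.

z^3 + z^2 + 3z + 1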